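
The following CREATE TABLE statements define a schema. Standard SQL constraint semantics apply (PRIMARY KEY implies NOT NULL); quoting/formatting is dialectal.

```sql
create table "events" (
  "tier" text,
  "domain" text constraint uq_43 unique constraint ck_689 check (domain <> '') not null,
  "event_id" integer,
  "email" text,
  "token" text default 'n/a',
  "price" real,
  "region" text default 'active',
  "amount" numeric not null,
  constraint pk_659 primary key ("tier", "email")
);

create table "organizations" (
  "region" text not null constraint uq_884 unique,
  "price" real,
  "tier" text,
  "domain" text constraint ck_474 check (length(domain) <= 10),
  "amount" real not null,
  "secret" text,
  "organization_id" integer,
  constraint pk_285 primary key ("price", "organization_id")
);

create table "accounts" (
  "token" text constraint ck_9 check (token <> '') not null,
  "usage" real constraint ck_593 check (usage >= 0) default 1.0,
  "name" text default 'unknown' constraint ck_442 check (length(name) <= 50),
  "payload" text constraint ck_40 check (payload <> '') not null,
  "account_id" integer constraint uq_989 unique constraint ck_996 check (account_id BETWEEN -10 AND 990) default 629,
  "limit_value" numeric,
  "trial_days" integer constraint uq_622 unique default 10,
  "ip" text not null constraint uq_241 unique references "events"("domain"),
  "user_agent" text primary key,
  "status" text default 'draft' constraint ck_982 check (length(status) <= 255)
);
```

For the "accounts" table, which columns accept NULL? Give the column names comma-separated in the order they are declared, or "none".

- token: declared NOT NULL → not nullable.
- usage: CHECK does not forbid NULL (a CHECK constraint passes when its expression is NULL) → nullable.
- name: CHECK does not forbid NULL (a CHECK constraint passes when its expression is NULL) → nullable.
- payload: declared NOT NULL → not nullable.
- account_id: CHECK does not forbid NULL (a CHECK constraint passes when its expression is NULL) → nullable.
- limit_value: no NOT NULL constraint applies → nullable.
- trial_days: UNIQUE does not imply NOT NULL → nullable.
- ip: declared NOT NULL → not nullable.
- user_agent: part of the PRIMARY KEY, which implies NOT NULL → not nullable.
- status: CHECK does not forbid NULL (a CHECK constraint passes when its expression is NULL) → nullable.

usage, name, account_id, limit_value, trial_days, status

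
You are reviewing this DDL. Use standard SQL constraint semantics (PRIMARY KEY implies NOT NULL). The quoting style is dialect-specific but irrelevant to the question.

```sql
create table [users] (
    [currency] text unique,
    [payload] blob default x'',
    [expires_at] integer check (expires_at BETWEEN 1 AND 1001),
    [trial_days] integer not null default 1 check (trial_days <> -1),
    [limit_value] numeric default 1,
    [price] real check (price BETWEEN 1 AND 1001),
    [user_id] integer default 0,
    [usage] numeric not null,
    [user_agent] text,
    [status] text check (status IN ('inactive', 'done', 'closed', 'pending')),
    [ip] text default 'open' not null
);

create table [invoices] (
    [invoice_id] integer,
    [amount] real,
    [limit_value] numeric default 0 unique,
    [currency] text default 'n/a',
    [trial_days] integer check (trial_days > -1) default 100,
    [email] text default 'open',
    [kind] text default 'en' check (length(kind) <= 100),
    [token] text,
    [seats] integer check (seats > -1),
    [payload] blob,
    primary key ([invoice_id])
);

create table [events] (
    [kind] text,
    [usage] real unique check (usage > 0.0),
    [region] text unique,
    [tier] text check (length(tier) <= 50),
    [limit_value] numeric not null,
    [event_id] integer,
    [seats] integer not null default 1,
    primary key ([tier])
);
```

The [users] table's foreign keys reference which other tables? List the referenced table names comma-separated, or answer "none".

No column in users has a REFERENCES clause.

none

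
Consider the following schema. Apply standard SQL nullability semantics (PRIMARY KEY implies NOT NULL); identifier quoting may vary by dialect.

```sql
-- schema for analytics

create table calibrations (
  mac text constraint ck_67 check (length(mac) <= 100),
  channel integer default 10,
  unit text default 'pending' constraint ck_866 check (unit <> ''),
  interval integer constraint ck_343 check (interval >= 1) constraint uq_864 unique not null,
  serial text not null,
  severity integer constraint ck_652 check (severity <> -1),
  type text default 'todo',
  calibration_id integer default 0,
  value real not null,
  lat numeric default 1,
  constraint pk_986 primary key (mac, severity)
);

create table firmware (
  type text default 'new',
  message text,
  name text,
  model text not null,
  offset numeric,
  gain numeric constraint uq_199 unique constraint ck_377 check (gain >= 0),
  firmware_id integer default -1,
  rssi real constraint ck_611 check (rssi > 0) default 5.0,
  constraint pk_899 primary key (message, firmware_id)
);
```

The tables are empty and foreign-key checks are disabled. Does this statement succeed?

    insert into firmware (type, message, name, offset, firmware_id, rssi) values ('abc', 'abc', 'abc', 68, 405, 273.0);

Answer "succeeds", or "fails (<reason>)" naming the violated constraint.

fails (NOT NULL on model)

model is omitted from the column list and has no DEFAULT, so it would receive NULL.
But model is declared NOT NULL.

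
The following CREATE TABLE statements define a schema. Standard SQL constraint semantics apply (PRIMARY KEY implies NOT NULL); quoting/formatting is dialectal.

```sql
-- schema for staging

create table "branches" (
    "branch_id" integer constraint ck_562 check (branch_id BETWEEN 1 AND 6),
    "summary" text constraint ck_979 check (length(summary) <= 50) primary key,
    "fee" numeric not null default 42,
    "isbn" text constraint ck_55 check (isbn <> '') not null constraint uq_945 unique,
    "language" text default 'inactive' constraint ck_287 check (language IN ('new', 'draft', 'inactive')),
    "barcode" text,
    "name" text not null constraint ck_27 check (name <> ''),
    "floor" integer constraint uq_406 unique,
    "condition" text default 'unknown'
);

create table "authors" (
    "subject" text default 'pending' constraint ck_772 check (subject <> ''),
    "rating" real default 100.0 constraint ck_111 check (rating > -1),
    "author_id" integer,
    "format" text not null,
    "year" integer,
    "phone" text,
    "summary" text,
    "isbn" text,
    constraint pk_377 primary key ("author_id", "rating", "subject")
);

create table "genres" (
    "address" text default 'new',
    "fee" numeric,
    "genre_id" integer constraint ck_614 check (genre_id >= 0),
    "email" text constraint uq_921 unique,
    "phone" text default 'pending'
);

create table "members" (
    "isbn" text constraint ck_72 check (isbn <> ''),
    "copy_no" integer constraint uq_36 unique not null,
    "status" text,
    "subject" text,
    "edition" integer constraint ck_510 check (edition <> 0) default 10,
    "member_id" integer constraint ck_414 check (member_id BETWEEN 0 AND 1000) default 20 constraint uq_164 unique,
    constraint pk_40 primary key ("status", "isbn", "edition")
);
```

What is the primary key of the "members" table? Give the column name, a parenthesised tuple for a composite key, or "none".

A table-level PRIMARY KEY clause names 3 columns: status, isbn, edition.
This is a composite key — the combination is unique, not each column individually.

(status, isbn, edition)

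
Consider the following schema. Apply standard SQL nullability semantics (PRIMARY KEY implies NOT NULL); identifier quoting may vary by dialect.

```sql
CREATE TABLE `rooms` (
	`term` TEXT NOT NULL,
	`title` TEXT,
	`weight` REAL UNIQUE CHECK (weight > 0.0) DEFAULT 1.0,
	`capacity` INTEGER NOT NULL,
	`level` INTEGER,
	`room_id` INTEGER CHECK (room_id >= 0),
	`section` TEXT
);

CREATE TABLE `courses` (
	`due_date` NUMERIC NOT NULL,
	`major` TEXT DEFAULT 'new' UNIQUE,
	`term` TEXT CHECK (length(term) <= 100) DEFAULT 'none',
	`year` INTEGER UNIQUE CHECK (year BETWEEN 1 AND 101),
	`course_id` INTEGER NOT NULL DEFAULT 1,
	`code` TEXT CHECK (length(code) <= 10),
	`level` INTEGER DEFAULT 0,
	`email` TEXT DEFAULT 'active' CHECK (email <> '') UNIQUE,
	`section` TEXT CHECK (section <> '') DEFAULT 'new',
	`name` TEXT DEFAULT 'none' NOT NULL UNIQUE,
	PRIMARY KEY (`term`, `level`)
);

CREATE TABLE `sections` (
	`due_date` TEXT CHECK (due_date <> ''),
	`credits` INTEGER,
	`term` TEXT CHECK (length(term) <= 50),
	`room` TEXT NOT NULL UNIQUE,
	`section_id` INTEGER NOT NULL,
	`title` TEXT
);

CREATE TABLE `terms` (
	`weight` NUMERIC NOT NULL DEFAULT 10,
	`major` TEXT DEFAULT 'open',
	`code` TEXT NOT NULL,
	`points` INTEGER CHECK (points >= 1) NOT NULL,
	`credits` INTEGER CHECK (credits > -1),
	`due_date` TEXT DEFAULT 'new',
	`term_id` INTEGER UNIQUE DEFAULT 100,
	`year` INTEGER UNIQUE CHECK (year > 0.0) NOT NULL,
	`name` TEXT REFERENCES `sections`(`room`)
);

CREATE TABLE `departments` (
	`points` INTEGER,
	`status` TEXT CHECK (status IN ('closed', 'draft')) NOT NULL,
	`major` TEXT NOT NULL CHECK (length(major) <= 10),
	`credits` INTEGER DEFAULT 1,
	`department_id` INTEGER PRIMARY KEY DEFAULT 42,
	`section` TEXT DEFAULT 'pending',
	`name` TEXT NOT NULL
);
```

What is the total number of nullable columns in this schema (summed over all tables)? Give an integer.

22

rooms: 5 nullable (title, weight, level, room_id, section — PK none and explicit NOT NULL columns excluded).
courses: 5 nullable (major, year, code, email, section — PK (term, level) and explicit NOT NULL columns excluded).
sections: 4 nullable (due_date, credits, term, title — PK none and explicit NOT NULL columns excluded).
terms: 5 nullable (major, credits, due_date, term_id, name — PK none and explicit NOT NULL columns excluded).
departments: 3 nullable (points, credits, section — PK (department_id) and explicit NOT NULL columns excluded).
Total: 5 + 5 + 4 + 5 + 3 = 22.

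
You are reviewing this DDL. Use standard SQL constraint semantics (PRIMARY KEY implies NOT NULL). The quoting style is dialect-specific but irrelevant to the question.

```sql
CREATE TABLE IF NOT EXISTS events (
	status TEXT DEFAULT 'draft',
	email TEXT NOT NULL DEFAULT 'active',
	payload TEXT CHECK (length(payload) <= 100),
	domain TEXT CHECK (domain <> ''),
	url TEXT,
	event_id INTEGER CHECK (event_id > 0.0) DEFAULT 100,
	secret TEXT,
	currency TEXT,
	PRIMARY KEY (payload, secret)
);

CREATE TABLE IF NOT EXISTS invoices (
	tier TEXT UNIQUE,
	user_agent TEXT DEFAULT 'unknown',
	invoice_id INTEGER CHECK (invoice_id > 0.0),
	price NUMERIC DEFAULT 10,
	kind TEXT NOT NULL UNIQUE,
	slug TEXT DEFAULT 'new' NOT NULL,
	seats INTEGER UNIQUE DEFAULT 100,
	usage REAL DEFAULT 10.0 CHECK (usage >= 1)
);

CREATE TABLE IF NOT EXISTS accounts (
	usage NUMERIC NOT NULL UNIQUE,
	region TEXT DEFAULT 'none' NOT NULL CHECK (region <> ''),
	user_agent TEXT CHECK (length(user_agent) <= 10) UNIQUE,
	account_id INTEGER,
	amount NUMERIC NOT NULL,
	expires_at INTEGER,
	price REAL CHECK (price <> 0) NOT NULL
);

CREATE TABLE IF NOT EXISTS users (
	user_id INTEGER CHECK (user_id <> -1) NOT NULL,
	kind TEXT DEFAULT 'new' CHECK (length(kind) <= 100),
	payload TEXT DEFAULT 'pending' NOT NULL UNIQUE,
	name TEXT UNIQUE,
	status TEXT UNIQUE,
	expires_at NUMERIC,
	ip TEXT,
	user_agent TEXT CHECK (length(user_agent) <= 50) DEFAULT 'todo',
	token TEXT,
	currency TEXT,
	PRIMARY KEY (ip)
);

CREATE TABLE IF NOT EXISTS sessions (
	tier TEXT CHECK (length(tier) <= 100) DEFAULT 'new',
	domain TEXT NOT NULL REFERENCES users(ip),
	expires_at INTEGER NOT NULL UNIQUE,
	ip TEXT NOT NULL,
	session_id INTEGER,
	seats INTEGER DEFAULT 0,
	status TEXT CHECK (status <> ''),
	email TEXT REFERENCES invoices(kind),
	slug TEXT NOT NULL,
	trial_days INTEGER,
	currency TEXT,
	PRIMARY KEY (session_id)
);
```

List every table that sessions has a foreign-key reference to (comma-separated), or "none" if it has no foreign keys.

users, invoices

- domain REFERENCES users(ip).
- email REFERENCES invoices(kind).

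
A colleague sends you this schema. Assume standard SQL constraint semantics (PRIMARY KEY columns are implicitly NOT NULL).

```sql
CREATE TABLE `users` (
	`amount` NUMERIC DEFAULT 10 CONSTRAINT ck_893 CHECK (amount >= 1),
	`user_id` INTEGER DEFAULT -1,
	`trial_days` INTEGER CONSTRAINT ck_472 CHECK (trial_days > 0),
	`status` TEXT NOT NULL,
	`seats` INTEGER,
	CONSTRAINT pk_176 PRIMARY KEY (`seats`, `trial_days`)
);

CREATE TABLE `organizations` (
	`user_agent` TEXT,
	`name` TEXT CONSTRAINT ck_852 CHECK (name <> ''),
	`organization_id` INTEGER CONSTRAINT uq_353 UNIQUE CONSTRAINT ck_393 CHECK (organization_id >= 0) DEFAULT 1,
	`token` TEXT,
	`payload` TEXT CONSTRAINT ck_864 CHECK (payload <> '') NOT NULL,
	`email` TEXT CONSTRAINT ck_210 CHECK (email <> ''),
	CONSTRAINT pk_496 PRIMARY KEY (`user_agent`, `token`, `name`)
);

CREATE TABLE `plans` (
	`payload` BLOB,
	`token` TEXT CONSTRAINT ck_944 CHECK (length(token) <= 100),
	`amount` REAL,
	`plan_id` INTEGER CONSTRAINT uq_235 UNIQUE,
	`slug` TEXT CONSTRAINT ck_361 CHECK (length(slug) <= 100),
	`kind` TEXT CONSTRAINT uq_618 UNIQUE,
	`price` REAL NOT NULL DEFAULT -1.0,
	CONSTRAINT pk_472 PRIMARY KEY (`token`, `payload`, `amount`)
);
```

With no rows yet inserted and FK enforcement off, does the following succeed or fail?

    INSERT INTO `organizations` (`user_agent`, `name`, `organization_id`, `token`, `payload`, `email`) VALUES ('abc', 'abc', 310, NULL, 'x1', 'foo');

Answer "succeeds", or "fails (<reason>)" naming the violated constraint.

fails (NOT NULL on token)

token is explicitly set to NULL, but token is part of the PRIMARY KEY (implied NOT NULL).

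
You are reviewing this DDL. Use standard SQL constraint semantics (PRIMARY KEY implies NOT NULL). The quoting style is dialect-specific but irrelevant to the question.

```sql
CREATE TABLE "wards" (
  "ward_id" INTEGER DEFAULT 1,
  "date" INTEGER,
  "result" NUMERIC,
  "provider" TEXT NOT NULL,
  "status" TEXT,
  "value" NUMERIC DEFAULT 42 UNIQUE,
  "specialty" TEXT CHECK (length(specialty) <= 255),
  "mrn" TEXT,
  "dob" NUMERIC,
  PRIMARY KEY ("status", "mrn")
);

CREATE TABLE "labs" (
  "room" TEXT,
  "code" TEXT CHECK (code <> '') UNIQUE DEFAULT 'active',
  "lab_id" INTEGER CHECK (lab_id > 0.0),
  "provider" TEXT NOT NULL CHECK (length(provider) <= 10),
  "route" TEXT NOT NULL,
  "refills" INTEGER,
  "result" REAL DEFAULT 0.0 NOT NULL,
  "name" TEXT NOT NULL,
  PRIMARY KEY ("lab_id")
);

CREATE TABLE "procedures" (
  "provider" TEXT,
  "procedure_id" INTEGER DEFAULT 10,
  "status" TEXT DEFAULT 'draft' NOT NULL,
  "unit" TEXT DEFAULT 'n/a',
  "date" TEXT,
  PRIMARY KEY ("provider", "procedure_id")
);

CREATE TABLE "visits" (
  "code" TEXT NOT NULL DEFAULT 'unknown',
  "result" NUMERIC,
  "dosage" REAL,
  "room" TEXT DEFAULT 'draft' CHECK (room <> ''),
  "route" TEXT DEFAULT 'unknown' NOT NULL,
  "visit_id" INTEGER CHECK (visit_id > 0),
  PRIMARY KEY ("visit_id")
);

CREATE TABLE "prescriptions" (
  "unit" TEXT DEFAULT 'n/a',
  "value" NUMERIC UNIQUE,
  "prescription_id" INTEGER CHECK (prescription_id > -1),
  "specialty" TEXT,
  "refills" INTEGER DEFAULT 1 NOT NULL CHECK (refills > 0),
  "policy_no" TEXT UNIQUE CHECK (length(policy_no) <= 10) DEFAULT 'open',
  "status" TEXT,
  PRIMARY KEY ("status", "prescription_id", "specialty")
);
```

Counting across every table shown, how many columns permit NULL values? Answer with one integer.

wards: 6 nullable (ward_id, date, result, value, specialty, dob — PK (status, mrn) and explicit NOT NULL columns excluded).
labs: 3 nullable (room, code, refills — PK (lab_id) and explicit NOT NULL columns excluded).
procedures: 2 nullable (unit, date — PK (provider, procedure_id) and explicit NOT NULL columns excluded).
visits: 3 nullable (result, dosage, room — PK (visit_id) and explicit NOT NULL columns excluded).
prescriptions: 3 nullable (unit, value, policy_no — PK (status, prescription_id, specialty) and explicit NOT NULL columns excluded).
Total: 6 + 3 + 2 + 3 + 3 = 17.

17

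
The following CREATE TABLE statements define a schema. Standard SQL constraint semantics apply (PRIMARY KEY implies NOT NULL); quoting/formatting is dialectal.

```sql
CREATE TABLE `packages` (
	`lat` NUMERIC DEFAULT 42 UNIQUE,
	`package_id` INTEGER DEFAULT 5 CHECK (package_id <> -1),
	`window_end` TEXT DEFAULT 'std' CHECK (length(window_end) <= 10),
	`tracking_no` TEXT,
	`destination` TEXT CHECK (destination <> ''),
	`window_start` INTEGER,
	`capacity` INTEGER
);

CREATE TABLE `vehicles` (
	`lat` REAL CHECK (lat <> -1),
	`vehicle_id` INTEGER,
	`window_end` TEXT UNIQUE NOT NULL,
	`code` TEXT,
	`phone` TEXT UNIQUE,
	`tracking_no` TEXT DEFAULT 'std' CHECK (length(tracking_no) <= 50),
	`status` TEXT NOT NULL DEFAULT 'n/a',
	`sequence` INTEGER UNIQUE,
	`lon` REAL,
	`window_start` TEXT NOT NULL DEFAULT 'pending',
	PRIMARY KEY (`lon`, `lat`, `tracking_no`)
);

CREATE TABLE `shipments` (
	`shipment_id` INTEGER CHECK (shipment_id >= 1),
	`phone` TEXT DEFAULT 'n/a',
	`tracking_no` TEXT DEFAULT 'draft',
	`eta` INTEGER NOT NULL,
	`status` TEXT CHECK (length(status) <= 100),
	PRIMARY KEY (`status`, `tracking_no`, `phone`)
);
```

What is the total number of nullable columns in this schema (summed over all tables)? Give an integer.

packages: 7 nullable (lat, package_id, window_end, tracking_no, destination, window_start, capacity — PK none and explicit NOT NULL columns excluded).
vehicles: 4 nullable (vehicle_id, code, phone, sequence — PK (lon, lat, tracking_no) and explicit NOT NULL columns excluded).
shipments: 1 nullable (shipment_id — PK (status, tracking_no, phone) and explicit NOT NULL columns excluded).
Total: 7 + 4 + 1 = 12.

12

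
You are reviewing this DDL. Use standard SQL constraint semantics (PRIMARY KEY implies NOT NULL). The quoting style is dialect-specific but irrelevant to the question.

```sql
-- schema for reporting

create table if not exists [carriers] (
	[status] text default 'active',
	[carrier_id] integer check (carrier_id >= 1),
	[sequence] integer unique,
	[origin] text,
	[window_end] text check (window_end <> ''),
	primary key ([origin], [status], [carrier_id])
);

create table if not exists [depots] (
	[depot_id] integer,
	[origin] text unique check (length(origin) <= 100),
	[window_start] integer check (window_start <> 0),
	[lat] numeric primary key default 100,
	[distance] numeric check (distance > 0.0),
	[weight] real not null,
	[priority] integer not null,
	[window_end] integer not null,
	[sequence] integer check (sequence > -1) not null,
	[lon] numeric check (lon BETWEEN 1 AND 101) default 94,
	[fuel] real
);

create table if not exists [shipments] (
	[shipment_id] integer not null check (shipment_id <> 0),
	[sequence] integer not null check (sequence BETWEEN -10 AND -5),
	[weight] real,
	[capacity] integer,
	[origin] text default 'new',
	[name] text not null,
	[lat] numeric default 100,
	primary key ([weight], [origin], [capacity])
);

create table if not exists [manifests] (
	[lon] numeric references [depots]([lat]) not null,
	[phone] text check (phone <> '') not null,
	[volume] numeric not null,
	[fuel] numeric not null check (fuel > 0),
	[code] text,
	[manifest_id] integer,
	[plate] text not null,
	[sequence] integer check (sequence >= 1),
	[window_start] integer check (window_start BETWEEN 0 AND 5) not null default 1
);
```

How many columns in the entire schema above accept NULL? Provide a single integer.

12

carriers: 2 nullable (sequence, window_end — PK (origin, status, carrier_id) and explicit NOT NULL columns excluded).
depots: 6 nullable (depot_id, origin, window_start, distance, lon, fuel — PK (lat) and explicit NOT NULL columns excluded).
shipments: 1 nullable (lat — PK (weight, origin, capacity) and explicit NOT NULL columns excluded).
manifests: 3 nullable (code, manifest_id, sequence — PK none and explicit NOT NULL columns excluded).
Total: 2 + 6 + 1 + 3 = 12.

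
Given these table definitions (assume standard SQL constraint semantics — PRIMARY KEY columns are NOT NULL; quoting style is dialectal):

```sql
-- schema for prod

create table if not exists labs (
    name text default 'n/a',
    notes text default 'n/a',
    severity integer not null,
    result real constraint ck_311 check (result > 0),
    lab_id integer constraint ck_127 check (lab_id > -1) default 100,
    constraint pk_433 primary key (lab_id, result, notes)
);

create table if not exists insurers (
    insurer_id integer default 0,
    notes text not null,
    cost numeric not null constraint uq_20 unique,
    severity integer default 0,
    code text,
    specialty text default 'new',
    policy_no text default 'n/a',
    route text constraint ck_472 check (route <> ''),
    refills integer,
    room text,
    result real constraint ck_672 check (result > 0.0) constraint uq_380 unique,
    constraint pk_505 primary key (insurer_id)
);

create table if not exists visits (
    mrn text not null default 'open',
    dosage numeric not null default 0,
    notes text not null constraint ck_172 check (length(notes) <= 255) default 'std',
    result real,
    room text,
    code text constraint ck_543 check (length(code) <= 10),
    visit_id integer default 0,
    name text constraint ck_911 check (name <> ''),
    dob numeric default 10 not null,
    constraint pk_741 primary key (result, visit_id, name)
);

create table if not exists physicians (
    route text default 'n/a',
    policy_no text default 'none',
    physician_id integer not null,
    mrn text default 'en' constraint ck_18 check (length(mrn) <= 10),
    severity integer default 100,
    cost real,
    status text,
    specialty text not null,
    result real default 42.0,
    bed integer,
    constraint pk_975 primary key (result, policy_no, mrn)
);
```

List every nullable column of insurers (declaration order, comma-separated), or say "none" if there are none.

- insurer_id: part of the PRIMARY KEY, which implies NOT NULL → not nullable.
- notes: declared NOT NULL → not nullable.
- cost: declared NOT NULL → not nullable.
- severity: DEFAULT only fills an omitted column; an explicit NULL is still allowed → nullable.
- code: no NOT NULL constraint applies → nullable.
- specialty: DEFAULT only fills an omitted column; an explicit NULL is still allowed → nullable.
- policy_no: DEFAULT only fills an omitted column; an explicit NULL is still allowed → nullable.
- route: CHECK does not forbid NULL (a CHECK constraint passes when its expression is NULL) → nullable.
- refills: no NOT NULL constraint applies → nullable.
- room: no NOT NULL constraint applies → nullable.
- result: CHECK does not forbid NULL (a CHECK constraint passes when its expression is NULL) → nullable.

severity, code, specialty, policy_no, route, refills, room, result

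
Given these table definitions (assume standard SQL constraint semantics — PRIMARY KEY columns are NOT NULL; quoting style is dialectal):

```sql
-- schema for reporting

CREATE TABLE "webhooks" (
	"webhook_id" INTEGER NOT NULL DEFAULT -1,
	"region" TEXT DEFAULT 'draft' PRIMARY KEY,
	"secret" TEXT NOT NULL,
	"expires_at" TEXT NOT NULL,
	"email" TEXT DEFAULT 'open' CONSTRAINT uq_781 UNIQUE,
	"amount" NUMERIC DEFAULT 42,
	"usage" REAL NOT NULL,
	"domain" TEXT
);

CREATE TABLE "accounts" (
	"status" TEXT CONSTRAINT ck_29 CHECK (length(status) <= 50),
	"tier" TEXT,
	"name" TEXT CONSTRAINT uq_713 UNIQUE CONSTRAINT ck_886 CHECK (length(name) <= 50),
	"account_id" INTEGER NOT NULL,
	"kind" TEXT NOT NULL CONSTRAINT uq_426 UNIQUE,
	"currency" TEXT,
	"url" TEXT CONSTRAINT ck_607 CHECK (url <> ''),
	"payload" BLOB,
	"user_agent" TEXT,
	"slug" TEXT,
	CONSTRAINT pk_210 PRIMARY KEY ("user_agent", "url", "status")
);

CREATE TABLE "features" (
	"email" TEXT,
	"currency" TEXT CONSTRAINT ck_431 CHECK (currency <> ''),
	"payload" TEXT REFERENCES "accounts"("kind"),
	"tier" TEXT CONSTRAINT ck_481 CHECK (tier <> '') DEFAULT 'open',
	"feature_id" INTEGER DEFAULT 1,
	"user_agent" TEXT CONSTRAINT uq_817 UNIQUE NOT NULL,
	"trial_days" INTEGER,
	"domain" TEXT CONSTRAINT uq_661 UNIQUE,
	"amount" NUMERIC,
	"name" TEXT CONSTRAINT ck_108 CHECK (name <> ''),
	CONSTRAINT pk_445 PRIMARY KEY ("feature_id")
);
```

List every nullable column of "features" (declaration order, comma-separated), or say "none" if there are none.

email, currency, payload, tier, trial_days, domain, amount, name

- email: no NOT NULL constraint applies → nullable.
- currency: CHECK does not forbid NULL (a CHECK constraint passes when its expression is NULL) → nullable.
- payload: a foreign key column may be NULL unless separately constrained → nullable.
- tier: CHECK does not forbid NULL (a CHECK constraint passes when its expression is NULL) → nullable.
- feature_id: part of the PRIMARY KEY, which implies NOT NULL → not nullable.
- user_agent: declared NOT NULL → not nullable.
- trial_days: no NOT NULL constraint applies → nullable.
- domain: UNIQUE does not imply NOT NULL → nullable.
- amount: no NOT NULL constraint applies → nullable.
- name: CHECK does not forbid NULL (a CHECK constraint passes when its expression is NULL) → nullable.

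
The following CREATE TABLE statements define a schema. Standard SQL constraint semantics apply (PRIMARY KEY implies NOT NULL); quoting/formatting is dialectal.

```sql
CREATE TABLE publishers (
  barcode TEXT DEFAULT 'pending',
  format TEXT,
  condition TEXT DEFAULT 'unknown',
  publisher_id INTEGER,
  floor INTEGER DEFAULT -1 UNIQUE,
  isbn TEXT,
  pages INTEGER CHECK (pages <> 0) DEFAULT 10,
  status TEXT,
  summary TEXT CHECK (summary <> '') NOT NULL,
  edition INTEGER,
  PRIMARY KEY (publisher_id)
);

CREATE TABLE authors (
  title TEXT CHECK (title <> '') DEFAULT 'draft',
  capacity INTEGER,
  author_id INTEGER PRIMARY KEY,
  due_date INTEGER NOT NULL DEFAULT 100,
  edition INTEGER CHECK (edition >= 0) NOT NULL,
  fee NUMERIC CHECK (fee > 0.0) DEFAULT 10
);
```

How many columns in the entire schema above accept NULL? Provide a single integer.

11

publishers: 8 nullable (barcode, format, condition, floor, isbn, pages, status, edition — PK (publisher_id) and explicit NOT NULL columns excluded).
authors: 3 nullable (title, capacity, fee — PK (author_id) and explicit NOT NULL columns excluded).
Total: 8 + 3 = 11.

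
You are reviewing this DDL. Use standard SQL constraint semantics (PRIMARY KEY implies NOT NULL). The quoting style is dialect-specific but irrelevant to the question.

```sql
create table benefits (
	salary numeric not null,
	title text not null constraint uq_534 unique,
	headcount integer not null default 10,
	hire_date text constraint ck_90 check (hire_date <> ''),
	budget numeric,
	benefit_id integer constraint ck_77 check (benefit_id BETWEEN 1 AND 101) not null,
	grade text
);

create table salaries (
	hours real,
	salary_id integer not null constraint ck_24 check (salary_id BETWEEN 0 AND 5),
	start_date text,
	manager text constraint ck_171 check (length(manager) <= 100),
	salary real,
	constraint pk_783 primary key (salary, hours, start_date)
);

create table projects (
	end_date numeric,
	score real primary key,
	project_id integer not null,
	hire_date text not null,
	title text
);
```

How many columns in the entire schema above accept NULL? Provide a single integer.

6

benefits: 3 nullable (hire_date, budget, grade — PK none and explicit NOT NULL columns excluded).
salaries: 1 nullable (manager — PK (salary, hours, start_date) and explicit NOT NULL columns excluded).
projects: 2 nullable (end_date, title — PK (score) and explicit NOT NULL columns excluded).
Total: 3 + 1 + 2 = 6.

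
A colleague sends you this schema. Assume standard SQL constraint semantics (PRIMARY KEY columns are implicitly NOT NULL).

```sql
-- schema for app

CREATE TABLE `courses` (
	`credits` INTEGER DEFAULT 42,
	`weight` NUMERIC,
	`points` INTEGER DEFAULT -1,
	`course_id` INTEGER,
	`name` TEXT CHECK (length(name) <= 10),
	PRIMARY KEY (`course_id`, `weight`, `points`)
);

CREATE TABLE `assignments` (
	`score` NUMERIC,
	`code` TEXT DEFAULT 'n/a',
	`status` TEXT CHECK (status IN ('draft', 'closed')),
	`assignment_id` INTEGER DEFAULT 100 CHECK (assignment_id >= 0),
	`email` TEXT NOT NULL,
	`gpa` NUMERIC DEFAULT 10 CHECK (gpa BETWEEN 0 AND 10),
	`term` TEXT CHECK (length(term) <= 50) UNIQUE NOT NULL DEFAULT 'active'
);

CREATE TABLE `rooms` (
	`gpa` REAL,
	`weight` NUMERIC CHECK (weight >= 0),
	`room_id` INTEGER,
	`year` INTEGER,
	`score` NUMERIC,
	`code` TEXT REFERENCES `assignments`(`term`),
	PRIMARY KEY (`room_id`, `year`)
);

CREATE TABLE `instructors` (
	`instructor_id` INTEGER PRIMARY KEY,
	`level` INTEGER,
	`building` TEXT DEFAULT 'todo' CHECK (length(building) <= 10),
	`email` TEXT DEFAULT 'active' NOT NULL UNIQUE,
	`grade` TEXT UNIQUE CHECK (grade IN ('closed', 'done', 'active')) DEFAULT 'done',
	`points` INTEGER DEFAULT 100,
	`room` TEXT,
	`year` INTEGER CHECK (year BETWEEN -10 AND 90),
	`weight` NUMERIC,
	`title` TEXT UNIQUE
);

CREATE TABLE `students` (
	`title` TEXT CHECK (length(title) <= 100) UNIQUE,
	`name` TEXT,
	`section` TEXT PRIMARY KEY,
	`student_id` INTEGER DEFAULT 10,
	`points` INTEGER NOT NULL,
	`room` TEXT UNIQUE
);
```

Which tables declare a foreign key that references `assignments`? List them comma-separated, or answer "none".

rooms

- rooms.code references assignments(term).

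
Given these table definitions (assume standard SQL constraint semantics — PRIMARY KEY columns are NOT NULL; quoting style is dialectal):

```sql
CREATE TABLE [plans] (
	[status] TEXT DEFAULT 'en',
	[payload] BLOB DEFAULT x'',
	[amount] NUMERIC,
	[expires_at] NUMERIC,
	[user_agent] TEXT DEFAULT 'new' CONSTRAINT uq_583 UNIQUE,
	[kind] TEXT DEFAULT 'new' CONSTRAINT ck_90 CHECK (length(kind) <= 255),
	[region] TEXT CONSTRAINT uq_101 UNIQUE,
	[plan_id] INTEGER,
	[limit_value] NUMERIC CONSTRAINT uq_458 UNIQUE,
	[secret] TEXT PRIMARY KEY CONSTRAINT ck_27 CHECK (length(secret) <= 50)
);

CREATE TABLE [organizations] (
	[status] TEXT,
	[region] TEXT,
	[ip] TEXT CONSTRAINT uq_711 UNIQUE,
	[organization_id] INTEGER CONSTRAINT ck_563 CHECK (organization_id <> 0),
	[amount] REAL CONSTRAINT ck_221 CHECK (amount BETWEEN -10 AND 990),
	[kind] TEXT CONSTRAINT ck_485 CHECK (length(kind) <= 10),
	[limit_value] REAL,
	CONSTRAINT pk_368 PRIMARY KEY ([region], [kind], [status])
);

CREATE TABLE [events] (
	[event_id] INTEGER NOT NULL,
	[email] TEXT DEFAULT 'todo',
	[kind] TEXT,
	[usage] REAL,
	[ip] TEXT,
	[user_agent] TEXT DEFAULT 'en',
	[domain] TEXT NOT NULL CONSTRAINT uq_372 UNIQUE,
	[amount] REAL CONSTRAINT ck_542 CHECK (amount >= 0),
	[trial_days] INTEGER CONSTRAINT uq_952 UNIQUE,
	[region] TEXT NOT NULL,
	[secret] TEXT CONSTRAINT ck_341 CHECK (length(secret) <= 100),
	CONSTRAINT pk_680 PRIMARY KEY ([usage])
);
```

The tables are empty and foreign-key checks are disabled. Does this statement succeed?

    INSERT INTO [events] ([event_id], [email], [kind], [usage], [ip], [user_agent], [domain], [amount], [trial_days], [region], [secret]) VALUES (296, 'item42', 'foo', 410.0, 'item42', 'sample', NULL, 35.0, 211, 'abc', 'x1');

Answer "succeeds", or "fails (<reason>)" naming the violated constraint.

fails (NOT NULL on domain)

domain is explicitly set to NULL, but domain is declared NOT NULL.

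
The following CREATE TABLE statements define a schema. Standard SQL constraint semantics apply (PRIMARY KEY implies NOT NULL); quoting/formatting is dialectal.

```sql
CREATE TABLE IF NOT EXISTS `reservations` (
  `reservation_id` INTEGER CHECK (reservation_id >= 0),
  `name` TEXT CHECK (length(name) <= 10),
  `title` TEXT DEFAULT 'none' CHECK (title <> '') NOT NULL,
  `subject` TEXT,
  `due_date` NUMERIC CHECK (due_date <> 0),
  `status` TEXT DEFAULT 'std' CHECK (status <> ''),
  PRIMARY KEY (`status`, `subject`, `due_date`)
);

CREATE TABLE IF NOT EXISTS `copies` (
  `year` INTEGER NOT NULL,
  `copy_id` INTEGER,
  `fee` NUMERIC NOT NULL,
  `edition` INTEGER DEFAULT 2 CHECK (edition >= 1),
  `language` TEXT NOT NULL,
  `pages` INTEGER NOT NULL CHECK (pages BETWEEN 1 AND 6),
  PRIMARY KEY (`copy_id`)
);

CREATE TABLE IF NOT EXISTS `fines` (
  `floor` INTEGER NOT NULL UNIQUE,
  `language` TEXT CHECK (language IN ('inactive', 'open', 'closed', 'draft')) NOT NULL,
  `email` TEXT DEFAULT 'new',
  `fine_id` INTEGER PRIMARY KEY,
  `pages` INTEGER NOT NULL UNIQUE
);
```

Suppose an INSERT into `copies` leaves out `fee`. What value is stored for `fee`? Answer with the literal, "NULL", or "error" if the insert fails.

fee has no DEFAULT clause.
Omitting it would insert NULL, but it is declared NOT NULL, so the INSERT fails.

error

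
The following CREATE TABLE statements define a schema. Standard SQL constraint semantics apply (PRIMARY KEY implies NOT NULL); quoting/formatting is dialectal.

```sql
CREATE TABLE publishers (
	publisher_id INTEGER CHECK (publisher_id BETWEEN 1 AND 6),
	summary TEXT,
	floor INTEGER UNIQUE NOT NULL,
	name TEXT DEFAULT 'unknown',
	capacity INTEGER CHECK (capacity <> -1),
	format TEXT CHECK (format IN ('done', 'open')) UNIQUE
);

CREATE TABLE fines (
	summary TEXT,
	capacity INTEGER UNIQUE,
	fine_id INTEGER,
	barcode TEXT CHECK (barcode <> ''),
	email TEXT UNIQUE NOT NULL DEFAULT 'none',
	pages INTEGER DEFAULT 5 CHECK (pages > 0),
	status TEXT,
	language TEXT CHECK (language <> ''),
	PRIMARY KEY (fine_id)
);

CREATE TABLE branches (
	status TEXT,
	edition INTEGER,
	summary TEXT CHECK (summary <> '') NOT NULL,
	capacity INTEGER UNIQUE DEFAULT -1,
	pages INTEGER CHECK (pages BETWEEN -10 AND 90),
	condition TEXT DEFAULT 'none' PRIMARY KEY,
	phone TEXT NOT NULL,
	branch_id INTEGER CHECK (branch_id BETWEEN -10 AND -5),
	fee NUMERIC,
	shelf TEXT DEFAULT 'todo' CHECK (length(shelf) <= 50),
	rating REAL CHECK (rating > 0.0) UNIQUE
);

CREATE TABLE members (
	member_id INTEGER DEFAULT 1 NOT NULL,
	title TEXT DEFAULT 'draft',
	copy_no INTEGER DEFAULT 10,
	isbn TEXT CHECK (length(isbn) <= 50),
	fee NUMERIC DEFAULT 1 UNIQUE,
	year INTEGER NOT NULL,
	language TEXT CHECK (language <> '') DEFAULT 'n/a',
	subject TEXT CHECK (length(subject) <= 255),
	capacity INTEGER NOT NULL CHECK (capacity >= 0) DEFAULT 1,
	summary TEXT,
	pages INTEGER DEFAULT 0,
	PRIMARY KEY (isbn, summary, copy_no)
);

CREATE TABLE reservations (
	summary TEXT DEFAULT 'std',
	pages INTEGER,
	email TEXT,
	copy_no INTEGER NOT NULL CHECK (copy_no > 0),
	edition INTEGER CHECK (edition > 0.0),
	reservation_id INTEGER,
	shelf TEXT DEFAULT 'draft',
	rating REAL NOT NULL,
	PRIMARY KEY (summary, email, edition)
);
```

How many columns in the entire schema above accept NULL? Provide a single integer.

27

publishers: 5 nullable (publisher_id, summary, name, capacity, format — PK none and explicit NOT NULL columns excluded).
fines: 6 nullable (summary, capacity, barcode, pages, status, language — PK (fine_id) and explicit NOT NULL columns excluded).
branches: 8 nullable (status, edition, capacity, pages, branch_id, fee, shelf, rating — PK (condition) and explicit NOT NULL columns excluded).
members: 5 nullable (title, fee, language, subject, pages — PK (isbn, summary, copy_no) and explicit NOT NULL columns excluded).
reservations: 3 nullable (pages, reservation_id, shelf — PK (summary, email, edition) and explicit NOT NULL columns excluded).
Total: 5 + 6 + 8 + 5 + 3 = 27.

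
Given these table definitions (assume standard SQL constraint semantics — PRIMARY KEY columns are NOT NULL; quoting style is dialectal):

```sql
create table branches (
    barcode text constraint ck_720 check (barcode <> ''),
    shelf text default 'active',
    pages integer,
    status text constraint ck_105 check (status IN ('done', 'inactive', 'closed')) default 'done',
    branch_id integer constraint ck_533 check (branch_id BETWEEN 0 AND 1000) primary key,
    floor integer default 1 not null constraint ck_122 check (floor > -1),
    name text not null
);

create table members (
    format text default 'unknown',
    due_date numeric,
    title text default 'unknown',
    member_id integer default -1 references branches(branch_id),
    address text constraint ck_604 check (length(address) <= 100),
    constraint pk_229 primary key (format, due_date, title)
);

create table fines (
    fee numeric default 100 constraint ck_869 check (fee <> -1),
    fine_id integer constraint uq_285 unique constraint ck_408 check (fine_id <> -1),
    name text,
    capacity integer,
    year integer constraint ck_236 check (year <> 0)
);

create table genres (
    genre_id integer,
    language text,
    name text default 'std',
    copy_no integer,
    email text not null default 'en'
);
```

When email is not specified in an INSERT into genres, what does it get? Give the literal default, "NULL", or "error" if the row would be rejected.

email has an explicit DEFAULT 'en'.
When the column is omitted from an INSERT, that default is used.

'en'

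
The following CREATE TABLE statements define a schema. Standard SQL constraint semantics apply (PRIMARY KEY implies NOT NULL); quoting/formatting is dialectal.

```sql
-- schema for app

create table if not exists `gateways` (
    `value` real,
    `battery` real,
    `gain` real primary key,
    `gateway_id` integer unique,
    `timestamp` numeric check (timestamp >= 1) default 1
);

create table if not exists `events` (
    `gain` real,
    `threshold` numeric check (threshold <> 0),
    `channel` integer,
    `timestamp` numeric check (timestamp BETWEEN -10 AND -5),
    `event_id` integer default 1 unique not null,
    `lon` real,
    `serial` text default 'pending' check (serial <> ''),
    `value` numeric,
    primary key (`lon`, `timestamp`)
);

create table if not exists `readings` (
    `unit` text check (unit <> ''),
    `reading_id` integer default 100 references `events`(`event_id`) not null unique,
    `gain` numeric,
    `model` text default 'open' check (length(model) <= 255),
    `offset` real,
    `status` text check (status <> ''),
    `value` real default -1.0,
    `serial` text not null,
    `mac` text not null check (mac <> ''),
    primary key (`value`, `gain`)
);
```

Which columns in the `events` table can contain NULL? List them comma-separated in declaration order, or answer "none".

- gain: no NOT NULL constraint applies → nullable.
- threshold: CHECK does not forbid NULL (a CHECK constraint passes when its expression is NULL) → nullable.
- channel: no NOT NULL constraint applies → nullable.
- timestamp: part of the PRIMARY KEY, which implies NOT NULL → not nullable.
- event_id: declared NOT NULL → not nullable.
- lon: part of the PRIMARY KEY, which implies NOT NULL → not nullable.
- serial: CHECK does not forbid NULL (a CHECK constraint passes when its expression is NULL) → nullable.
- value: no NOT NULL constraint applies → nullable.

gain, threshold, channel, serial, value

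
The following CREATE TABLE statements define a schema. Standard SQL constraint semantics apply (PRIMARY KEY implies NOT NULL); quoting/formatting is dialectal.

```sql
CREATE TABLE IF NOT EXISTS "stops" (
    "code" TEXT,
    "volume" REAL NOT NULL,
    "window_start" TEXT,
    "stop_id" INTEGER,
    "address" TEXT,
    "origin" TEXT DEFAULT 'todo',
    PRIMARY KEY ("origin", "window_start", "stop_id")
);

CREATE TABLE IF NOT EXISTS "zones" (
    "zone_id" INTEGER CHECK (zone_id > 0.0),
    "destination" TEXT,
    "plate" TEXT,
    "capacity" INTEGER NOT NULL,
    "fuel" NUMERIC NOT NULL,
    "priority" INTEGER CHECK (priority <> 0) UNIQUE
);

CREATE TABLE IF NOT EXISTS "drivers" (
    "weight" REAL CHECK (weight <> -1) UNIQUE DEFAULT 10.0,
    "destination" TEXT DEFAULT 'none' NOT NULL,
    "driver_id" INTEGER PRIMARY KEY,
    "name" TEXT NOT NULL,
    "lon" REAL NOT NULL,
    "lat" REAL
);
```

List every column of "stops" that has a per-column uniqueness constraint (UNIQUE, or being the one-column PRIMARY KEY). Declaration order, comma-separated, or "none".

none

- code: no UNIQUE or single-column PK constraint.
- volume: no UNIQUE or single-column PK constraint.
- window_start: part of a composite PRIMARY KEY — only the tuple is unique, not this column on its own.
- stop_id: part of a composite PRIMARY KEY — only the tuple is unique, not this column on its own.
- address: no UNIQUE or single-column PK constraint.
- origin: part of a composite PRIMARY KEY — only the tuple is unique, not this column on its own.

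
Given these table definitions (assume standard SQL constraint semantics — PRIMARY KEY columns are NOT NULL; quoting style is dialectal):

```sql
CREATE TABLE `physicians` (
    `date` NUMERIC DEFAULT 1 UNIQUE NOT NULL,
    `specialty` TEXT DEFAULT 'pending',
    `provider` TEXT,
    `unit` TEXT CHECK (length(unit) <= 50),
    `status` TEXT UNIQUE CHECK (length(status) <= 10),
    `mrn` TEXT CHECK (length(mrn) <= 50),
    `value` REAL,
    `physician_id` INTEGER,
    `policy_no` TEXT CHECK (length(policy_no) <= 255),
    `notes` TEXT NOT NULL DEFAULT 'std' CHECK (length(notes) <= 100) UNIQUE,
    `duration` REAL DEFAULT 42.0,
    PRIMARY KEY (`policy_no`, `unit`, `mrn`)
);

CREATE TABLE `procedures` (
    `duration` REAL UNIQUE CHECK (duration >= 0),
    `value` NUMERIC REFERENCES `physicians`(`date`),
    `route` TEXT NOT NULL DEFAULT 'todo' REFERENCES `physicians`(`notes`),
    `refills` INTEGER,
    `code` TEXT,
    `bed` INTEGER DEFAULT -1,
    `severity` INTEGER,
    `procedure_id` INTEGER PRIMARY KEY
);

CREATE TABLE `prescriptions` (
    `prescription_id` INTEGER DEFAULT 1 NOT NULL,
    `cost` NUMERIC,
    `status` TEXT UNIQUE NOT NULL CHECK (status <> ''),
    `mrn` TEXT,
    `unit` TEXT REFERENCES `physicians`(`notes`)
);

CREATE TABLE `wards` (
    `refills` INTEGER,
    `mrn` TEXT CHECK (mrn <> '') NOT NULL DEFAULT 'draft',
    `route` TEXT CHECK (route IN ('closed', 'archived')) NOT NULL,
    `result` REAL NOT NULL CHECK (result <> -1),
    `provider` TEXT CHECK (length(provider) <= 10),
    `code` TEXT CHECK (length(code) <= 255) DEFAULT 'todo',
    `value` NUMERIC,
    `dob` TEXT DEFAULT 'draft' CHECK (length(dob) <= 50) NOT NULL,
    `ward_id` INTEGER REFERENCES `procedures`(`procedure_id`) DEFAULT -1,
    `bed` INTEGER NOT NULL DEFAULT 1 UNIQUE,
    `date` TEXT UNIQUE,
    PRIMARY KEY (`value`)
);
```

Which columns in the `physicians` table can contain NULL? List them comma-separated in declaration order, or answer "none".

- date: declared NOT NULL → not nullable.
- specialty: DEFAULT only fills an omitted column; an explicit NULL is still allowed → nullable.
- provider: no NOT NULL constraint applies → nullable.
- unit: part of the PRIMARY KEY, which implies NOT NULL → not nullable.
- status: CHECK does not forbid NULL (a CHECK constraint passes when its expression is NULL) → nullable.
- mrn: part of the PRIMARY KEY, which implies NOT NULL → not nullable.
- value: no NOT NULL constraint applies → nullable.
- physician_id: no NOT NULL constraint applies → nullable.
- policy_no: part of the PRIMARY KEY, which implies NOT NULL → not nullable.
- notes: declared NOT NULL → not nullable.
- duration: DEFAULT only fills an omitted column; an explicit NULL is still allowed → nullable.

specialty, provider, status, value, physician_id, duration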